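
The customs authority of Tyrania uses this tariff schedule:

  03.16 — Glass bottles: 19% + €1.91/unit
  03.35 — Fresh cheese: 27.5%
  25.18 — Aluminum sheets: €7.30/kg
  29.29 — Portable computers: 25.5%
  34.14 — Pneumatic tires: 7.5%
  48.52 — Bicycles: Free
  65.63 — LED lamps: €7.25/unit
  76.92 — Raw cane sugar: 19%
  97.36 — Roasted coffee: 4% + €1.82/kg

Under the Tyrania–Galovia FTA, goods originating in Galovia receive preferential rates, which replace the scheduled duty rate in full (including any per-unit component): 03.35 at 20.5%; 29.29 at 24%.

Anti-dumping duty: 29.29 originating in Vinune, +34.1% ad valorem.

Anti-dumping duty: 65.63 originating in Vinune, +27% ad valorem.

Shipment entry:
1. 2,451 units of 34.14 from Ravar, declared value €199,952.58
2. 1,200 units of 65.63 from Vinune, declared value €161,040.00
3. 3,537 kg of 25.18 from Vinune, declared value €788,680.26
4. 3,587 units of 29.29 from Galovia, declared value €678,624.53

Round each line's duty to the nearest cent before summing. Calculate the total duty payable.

Line 1 (34.14, Ravar, 2,451 units, €199,952.58):
Base rate for 34.14 is 7.5%.
Duty = €199,952.58 × 7.5% = €14,996.44.
Line 2 (65.63, Vinune, 1,200 units, €161,040.00):
Base rate for 65.63 is €7.25/unit.
Additional duty on 65.63 from Vinune: +27% ad valorem. Applied ad valorem rate = 27%.
Duty = €161,040.00 × 27% + 1,200 × €7.25 = €52,180.80.
Line 3 (25.18, Vinune, 3,537 kg, €788,680.26):
Base rate for 25.18 is €7.30/kg.
Duty = 3,537 × €7.30 = €25,820.10.
Line 4 (29.29, Galovia, 3,587 units, €678,624.53):
Base rate for 29.29 is 25.5%.
Origin Galovia qualifies under the Tyrania–Galovia agreement and 29.29 is covered: preferential rate 24% applies instead.
The additional-duty order on 29.29 targets Vinune, not Galovia; it does not apply.
Duty = €678,624.53 × 24% = €162,869.89.
Total = €14,996.44 + €52,180.80 + €25,820.10 + €162,869.89 = €255,867.23.

€255,867.23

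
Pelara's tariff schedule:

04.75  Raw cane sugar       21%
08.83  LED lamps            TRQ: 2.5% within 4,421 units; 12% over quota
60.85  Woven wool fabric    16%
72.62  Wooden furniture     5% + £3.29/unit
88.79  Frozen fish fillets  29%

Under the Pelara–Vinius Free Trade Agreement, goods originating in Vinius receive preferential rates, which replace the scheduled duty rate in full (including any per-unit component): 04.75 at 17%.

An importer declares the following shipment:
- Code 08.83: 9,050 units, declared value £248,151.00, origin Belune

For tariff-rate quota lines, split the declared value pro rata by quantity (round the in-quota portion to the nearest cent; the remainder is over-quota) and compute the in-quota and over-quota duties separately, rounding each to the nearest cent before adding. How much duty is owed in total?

Line 1 (08.83, Belune, 9,050 units, £248,151.00):
Code 08.83 is under a tariff-rate quota (threshold 4,421 units). In-quota: 4,421 units at 2.5%; over-quota: 4,629 units at 12%.
Pro-rata value split: in-quota = £248,151.00 × 4,421/9,050 = £121,223.82; over-quota = £248,151.00 − £121,223.82 = £126,927.18.
In-quota duty = £121,223.82 × 2.5% = £3,030.60. Over-quota duty = £126,927.18 × 12% = £15,231.26.
Line duty = £3,030.60 + £15,231.26 = £18,261.86.

£18,261.86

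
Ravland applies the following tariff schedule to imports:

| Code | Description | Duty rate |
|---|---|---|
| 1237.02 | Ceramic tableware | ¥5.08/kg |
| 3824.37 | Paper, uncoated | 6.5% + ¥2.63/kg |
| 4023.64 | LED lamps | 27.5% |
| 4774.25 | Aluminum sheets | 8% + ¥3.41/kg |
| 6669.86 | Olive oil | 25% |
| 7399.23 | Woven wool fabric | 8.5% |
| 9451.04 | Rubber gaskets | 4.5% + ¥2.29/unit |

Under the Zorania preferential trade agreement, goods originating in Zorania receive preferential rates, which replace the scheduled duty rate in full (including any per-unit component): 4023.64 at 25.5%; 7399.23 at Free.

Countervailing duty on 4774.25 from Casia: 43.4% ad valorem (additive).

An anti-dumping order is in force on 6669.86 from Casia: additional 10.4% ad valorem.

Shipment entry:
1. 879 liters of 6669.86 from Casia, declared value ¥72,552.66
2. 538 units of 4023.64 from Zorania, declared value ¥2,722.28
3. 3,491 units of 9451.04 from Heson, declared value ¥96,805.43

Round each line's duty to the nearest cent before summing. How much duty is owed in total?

¥38,728.45

Line 1 (6669.86, Casia, 879 liters, ¥72,552.66):
Base rate for 6669.86 is 25%.
Additional duty on 6669.86 from Casia: +10.4%. Applied ad valorem rate: 25% + 10.4% = 35.4%.
Duty = ¥72,552.66 × 35.4% = ¥25,683.64.
Line 2 (4023.64, Zorania, 538 units, ¥2,722.28):
Base rate for 4023.64 is 27.5%.
Origin Zorania qualifies under the Ravland–Zorania agreement and 4023.64 is covered: preferential rate 25.5% applies instead.
Duty = ¥2,722.28 × 25.5% = ¥694.18.
Line 3 (9451.04, Heson, 3,491 units, ¥96,805.43):
Base rate for 9451.04 is 4.5% + ¥2.29/unit.
Duty = ¥96,805.43 × 4.5% + 3,491 × ¥2.29 = ¥12,350.63.
Total = ¥25,683.64 + ¥694.18 + ¥12,350.63 = ¥38,728.45.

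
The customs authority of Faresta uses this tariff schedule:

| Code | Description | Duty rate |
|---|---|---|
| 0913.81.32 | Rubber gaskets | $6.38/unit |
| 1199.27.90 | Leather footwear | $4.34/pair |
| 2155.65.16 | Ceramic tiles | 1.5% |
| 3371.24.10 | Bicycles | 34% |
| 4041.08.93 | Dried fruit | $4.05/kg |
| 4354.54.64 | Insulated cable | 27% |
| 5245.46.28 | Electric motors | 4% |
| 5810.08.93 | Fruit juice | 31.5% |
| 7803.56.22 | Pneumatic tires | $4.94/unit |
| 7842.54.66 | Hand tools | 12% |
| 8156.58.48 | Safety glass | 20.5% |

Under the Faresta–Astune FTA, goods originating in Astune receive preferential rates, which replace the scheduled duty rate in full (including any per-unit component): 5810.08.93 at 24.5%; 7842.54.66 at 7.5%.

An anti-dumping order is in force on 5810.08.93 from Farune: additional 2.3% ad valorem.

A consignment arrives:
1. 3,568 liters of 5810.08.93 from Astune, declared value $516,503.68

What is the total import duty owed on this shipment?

$126,543.40

Line 1 (5810.08.93, Astune, 3,568 liters, $516,503.68):
Base rate for 5810.08.93 is 31.5%.
Origin Astune qualifies under the Faresta–Astune agreement and 5810.08.93 is covered: preferential rate 24.5% applies instead.
The additional-duty order on 5810.08.93 targets Farune, not Astune; it does not apply.
Duty = $516,503.68 × 24.5% = $126,543.40.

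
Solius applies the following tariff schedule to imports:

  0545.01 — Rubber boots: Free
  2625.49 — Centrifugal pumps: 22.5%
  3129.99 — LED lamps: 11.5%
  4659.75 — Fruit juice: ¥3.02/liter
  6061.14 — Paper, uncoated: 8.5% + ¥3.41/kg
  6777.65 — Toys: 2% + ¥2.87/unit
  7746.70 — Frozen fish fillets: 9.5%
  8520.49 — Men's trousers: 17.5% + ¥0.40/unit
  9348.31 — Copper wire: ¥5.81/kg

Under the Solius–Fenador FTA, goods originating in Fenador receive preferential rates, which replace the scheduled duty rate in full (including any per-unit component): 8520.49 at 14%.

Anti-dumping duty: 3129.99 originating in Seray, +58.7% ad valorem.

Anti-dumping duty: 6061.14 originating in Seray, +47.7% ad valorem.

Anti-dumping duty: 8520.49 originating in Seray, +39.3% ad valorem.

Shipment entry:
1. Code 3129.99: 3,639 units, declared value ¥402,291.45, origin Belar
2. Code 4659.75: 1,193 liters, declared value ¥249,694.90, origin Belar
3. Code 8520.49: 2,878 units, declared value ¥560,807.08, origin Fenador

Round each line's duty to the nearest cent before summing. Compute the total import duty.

¥128,379.37

Line 1 (3129.99, Belar, 3,639 units, ¥402,291.45):
Base rate for 3129.99 is 11.5%.
The additional-duty order on 3129.99 targets Seray, not Belar; it does not apply.
Duty = ¥402,291.45 × 11.5% = ¥46,263.52.
Line 2 (4659.75, Belar, 1,193 liters, ¥249,694.90):
Base rate for 4659.75 is ¥3.02/liter.
Duty = 1,193 × ¥3.02 = ¥3,602.86.
Line 3 (8520.49, Fenador, 2,878 units, ¥560,807.08):
Base rate for 8520.49 is 17.5% + ¥0.40/unit.
Origin Fenador qualifies under the Solius–Fenador agreement and 8520.49 is covered: preferential rate 14% applies instead.
The additional-duty order on 8520.49 targets Seray, not Fenador; it does not apply.
Duty = ¥560,807.08 × 14% = ¥78,512.99.
Total = ¥46,263.52 + ¥3,602.86 + ¥78,512.99 = ¥128,379.37.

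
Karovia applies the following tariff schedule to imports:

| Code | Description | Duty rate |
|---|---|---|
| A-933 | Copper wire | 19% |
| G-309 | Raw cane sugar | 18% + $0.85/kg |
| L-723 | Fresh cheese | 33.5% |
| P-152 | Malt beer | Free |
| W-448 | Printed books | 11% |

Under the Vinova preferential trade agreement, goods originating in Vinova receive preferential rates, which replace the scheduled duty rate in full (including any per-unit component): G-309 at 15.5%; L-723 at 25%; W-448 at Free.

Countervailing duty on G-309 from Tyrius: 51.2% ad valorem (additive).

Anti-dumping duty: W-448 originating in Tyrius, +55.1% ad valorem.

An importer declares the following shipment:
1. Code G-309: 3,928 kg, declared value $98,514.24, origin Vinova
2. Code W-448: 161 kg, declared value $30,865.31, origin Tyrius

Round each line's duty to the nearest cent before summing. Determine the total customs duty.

Line 1 (G-309, Vinova, 3,928 kg, $98,514.24):
Base rate for G-309 is 18% + $0.85/kg.
Origin Vinova qualifies under the Karovia–Vinova agreement and G-309 is covered: preferential rate 15.5% applies instead.
The additional-duty order on G-309 targets Tyrius, not Vinova; it does not apply.
Duty = $98,514.24 × 15.5% = $15,269.71.
Line 2 (W-448, Tyrius, 161 kg, $30,865.31):
Base rate for W-448 is 11%.
W-448 has an FTA preferential rate, but origin Tyrius is not Vinova; base rate stands.
Additional duty on W-448 from Tyrius: +55.1%. Applied ad valorem rate: 11% + 55.1% = 66.1%.
Duty = $30,865.31 × 66.1% = $20,401.97.
Total = $15,269.71 + $20,401.97 = $35,671.68.

$35,671.68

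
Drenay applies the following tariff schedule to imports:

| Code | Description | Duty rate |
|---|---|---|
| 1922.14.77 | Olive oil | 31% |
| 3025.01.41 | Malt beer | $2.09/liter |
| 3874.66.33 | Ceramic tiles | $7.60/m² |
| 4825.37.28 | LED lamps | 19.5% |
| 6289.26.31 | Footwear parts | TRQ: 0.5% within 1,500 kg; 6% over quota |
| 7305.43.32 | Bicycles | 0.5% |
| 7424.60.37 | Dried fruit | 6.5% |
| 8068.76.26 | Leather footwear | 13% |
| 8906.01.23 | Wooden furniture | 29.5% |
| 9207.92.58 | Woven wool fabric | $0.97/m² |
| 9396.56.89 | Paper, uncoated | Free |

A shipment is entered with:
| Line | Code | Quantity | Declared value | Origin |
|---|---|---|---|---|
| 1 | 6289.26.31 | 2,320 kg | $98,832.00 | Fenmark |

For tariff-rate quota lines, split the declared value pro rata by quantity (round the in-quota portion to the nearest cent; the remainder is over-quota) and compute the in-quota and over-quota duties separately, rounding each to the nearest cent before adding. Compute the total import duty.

Line 1 (6289.26.31, Fenmark, 2,320 kg, $98,832.00):
Code 6289.26.31 is under a tariff-rate quota (threshold 1,500 kg). In-quota: 1,500 kg at 0.5%; over-quota: 820 kg at 6%.
Pro-rata value split: in-quota = $98,832.00 × 1,500/2,320 = $63,900.00; over-quota = $98,832.00 − $63,900.00 = $34,932.00.
In-quota duty = $63,900.00 × 0.5% = $319.50. Over-quota duty = $34,932.00 × 6% = $2,095.92.
Line duty = $319.50 + $2,095.92 = $2,415.42.

$2,415.42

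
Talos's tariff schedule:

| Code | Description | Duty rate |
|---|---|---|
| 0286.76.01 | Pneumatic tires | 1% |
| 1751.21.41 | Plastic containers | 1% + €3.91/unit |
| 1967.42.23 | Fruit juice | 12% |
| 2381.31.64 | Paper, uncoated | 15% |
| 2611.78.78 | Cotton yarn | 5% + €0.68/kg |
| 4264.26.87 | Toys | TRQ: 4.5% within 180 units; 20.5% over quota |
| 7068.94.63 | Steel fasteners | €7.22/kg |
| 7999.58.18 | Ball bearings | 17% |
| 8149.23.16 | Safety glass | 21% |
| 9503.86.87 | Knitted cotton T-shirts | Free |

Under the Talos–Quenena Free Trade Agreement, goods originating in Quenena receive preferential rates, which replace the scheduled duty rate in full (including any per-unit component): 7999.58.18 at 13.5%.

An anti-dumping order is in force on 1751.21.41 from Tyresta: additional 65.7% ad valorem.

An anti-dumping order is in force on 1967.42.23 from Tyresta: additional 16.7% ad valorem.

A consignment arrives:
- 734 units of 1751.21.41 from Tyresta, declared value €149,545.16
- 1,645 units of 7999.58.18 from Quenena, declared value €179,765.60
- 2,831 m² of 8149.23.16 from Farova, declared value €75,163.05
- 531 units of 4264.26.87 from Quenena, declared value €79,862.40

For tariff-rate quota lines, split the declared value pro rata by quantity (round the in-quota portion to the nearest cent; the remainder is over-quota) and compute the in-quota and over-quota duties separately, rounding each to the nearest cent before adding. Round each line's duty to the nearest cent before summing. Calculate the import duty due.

€154,709.43

Line 1 (1751.21.41, Tyresta, 734 units, €149,545.16):
Base rate for 1751.21.41 is 1% + €3.91/unit.
Additional duty on 1751.21.41 from Tyresta: +65.7%. Applied ad valorem rate: 1% + 65.7% = 66.7%.
Duty = €149,545.16 × 66.7% + 734 × €3.91 = €102,616.56.
Line 2 (7999.58.18, Quenena, 1,645 units, €179,765.60):
Base rate for 7999.58.18 is 17%.
Origin Quenena qualifies under the Talos–Quenena agreement and 7999.58.18 is covered: preferential rate 13.5% applies instead.
Duty = €179,765.60 × 13.5% = €24,268.36.
Line 3 (8149.23.16, Farova, 2,831 m², €75,163.05):
Base rate for 8149.23.16 is 21%.
Duty = €75,163.05 × 21% = €15,784.24.
Line 4 (4264.26.87, Quenena, 531 units, €79,862.40):
Code 4264.26.87 is under a tariff-rate quota (threshold 180 units). In-quota: 180 units at 4.5%; over-quota: 351 units at 20.5%.
Pro-rata value split: in-quota = €79,862.40 × 180/531 = €27,072.00; over-quota = €79,862.40 − €27,072.00 = €52,790.40.
In-quota duty = €27,072.00 × 4.5% = €1,218.24. Over-quota duty = €52,790.40 × 20.5% = €10,822.03.
Line duty = €1,218.24 + €10,822.03 = €12,040.27.
Total = €102,616.56 + €24,268.36 + €15,784.24 + €12,040.27 = €154,709.43.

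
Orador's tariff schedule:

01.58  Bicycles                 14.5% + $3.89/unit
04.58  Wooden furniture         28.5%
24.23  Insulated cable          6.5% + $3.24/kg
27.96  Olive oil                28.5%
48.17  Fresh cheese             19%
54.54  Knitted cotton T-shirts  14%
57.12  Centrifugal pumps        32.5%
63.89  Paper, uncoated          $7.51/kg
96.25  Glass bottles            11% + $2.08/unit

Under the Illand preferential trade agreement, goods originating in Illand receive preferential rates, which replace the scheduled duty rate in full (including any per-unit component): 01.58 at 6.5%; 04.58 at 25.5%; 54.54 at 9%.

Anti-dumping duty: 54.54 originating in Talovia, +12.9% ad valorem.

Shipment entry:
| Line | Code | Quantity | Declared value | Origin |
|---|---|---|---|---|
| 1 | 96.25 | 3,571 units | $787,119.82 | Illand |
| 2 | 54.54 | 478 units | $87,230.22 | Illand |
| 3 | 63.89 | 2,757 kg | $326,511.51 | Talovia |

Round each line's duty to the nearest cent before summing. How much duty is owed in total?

$122,566.65

Line 1 (96.25, Illand, 3,571 units, $787,119.82):
Base rate for 96.25 is 11% + $2.08/unit.
Origin Illand is the FTA partner but 96.25 is not on the preference list; base rate stands.
Duty = $787,119.82 × 11% + 3,571 × $2.08 = $94,010.86.
Line 2 (54.54, Illand, 478 units, $87,230.22):
Base rate for 54.54 is 14%.
Origin Illand qualifies under the Orador–Illand agreement and 54.54 is covered: preferential rate 9% applies instead.
The additional-duty order on 54.54 targets Talovia, not Illand; it does not apply.
Duty = $87,230.22 × 9% = $7,850.72.
Line 3 (63.89, Talovia, 2,757 kg, $326,511.51):
Base rate for 63.89 is $7.51/kg.
Duty = 2,757 × $7.51 = $20,705.07.
Total = $94,010.86 + $7,850.72 + $20,705.07 = $122,566.65.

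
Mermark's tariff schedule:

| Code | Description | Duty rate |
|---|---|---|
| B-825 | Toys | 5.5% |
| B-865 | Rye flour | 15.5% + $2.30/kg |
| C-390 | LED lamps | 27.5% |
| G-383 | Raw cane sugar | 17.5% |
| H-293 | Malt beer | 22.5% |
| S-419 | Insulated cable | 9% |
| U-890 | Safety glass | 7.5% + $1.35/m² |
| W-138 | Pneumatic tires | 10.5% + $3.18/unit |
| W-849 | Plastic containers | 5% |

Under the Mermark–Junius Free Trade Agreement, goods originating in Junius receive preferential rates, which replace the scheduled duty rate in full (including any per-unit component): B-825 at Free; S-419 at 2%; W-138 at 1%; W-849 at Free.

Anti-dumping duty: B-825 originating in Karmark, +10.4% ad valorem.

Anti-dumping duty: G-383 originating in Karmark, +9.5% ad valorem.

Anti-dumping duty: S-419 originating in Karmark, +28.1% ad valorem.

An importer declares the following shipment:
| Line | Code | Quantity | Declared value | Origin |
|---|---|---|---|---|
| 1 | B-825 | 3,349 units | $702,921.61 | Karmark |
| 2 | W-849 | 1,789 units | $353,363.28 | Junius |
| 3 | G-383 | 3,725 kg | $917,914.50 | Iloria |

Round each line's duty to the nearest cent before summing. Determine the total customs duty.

Line 1 (B-825, Karmark, 3,349 units, $702,921.61):
Base rate for B-825 is 5.5%.
B-825 has an FTA preferential rate, but origin Karmark is not Junius; base rate stands.
Additional duty on B-825 from Karmark: +10.4%. Applied ad valorem rate: 5.5% + 10.4% = 15.9%.
Duty = $702,921.61 × 15.9% = $111,764.54.
Line 2 (W-849, Junius, 1,789 units, $353,363.28):
Base rate for W-849 is 5%.
Origin Junius qualifies under the Mermark–Junius agreement and W-849 is covered: preferential rate Free applies instead.
Duty = $353,363.28 × 0% = $0.00.
Line 3 (G-383, Iloria, 3,725 kg, $917,914.50):
Base rate for G-383 is 17.5%.
The additional-duty order on G-383 targets Karmark, not Iloria; it does not apply.
Duty = $917,914.50 × 17.5% = $160,635.04.
Total = $111,764.54 + $0.00 + $160,635.04 = $272,399.58.

$272,399.58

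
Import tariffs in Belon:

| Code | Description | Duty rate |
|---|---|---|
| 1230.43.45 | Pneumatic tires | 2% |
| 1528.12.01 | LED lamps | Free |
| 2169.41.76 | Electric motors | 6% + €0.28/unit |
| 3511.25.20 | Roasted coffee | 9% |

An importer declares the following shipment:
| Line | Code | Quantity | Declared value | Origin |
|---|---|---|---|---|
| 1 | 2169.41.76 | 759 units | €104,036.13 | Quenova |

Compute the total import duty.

€6,454.69

Line 1 (2169.41.76, Quenova, 759 units, €104,036.13):
Base rate for 2169.41.76 is 6% + €0.28/unit.
Duty = €104,036.13 × 6% + 759 × €0.28 = €6,454.69.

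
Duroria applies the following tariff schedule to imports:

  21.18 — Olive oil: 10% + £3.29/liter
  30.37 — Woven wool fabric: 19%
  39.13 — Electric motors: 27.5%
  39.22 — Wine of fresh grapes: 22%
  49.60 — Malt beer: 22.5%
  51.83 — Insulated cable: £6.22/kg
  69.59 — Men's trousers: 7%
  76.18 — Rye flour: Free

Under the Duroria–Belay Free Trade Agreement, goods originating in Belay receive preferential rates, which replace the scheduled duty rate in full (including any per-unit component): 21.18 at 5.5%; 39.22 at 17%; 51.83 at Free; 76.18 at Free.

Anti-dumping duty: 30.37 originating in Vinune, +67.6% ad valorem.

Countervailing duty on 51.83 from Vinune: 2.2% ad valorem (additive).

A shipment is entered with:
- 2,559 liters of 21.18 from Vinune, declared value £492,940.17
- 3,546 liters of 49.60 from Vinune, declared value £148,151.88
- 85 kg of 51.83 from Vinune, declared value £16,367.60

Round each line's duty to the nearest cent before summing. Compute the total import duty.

Line 1 (21.18, Vinune, 2,559 liters, £492,940.17):
Base rate for 21.18 is 10% + £3.29/liter.
21.18 has an FTA preferential rate, but origin Vinune is not Belay; base rate stands.
Duty = £492,940.17 × 10% + 2,559 × £3.29 = £57,713.13.
Line 2 (49.60, Vinune, 3,546 liters, £148,151.88):
Base rate for 49.60 is 22.5%.
Duty = £148,151.88 × 22.5% = £33,334.17.
Line 3 (51.83, Vinune, 85 kg, £16,367.60):
Base rate for 51.83 is £6.22/kg.
51.83 has an FTA preferential rate, but origin Vinune is not Belay; base rate stands.
Additional duty on 51.83 from Vinune: +2.2% ad valorem. Applied ad valorem rate = 2.2%.
Duty = £16,367.60 × 2.2% + 85 × £6.22 = £888.79.
Total = £57,713.13 + £33,334.17 + £888.79 = £91,936.09.

£91,936.09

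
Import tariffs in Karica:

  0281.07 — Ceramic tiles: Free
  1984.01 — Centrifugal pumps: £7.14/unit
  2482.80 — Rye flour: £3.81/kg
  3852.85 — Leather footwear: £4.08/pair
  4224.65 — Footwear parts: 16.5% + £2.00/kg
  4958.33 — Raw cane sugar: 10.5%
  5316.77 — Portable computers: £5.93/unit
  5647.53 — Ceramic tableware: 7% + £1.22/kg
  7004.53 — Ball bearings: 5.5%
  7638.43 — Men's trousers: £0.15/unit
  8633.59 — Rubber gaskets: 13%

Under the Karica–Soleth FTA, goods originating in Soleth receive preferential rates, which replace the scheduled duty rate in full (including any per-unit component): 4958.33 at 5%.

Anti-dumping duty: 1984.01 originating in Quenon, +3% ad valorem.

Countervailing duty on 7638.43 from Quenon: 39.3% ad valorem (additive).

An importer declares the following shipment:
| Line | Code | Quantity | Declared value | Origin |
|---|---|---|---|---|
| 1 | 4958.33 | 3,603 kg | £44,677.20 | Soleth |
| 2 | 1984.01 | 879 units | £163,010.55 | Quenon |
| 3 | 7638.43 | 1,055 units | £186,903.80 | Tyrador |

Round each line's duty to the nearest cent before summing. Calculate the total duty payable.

£13,558.49

Line 1 (4958.33, Soleth, 3,603 kg, £44,677.20):
Base rate for 4958.33 is 10.5%.
Origin Soleth qualifies under the Karica–Soleth agreement and 4958.33 is covered: preferential rate 5% applies instead.
Duty = £44,677.20 × 5% = £2,233.86.
Line 2 (1984.01, Quenon, 879 units, £163,010.55):
Base rate for 1984.01 is £7.14/unit.
Additional duty on 1984.01 from Quenon: +3% ad valorem. Applied ad valorem rate = 3%.
Duty = £163,010.55 × 3% + 879 × £7.14 = £11,166.38.
Line 3 (7638.43, Tyrador, 1,055 units, £186,903.80):
Base rate for 7638.43 is £0.15/unit.
The additional-duty order on 7638.43 targets Quenon, not Tyrador; it does not apply.
Duty = 1,055 × £0.15 = £158.25.
Total = £2,233.86 + £11,166.38 + £158.25 = £13,558.49.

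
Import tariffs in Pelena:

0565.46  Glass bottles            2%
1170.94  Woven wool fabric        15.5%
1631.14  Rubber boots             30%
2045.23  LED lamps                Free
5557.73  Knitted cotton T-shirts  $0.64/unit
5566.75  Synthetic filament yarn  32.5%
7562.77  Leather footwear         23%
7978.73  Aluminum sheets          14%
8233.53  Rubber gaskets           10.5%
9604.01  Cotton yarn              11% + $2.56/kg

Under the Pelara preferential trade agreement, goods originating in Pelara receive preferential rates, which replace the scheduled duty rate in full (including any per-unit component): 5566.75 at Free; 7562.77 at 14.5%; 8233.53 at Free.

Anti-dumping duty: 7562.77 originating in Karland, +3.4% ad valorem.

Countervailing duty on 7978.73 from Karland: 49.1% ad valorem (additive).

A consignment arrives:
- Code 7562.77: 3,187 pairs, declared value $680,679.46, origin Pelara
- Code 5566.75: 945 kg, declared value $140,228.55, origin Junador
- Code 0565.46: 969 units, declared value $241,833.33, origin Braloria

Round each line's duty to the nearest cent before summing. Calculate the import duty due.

Line 1 (7562.77, Pelara, 3,187 pairs, $680,679.46):
Base rate for 7562.77 is 23%.
Origin Pelara qualifies under the Pelena–Pelara agreement and 7562.77 is covered: preferential rate 14.5% applies instead.
The additional-duty order on 7562.77 targets Karland, not Pelara; it does not apply.
Duty = $680,679.46 × 14.5% = $98,698.52.
Line 2 (5566.75, Junador, 945 kg, $140,228.55):
Base rate for 5566.75 is 32.5%.
5566.75 has an FTA preferential rate, but origin Junador is not Pelara; base rate stands.
Duty = $140,228.55 × 32.5% = $45,574.28.
Line 3 (0565.46, Braloria, 969 units, $241,833.33):
Base rate for 0565.46 is 2%.
Duty = $241,833.33 × 2% = $4,836.67.
Total = $98,698.52 + $45,574.28 + $4,836.67 = $149,109.47.

$149,109.47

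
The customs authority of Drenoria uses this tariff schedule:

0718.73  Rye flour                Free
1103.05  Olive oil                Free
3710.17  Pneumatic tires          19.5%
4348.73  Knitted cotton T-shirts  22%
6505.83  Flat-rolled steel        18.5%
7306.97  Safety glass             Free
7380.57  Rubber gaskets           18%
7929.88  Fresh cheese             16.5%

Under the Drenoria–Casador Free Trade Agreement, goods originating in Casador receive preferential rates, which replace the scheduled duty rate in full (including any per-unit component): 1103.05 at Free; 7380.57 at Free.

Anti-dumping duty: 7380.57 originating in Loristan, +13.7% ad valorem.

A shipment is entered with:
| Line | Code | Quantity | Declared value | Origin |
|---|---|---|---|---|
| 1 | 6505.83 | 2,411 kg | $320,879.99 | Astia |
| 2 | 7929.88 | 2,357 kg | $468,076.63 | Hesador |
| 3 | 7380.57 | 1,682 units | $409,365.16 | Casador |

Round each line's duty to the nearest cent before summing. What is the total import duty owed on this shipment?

$136,595.44

Line 1 (6505.83, Astia, 2,411 kg, $320,879.99):
Base rate for 6505.83 is 18.5%.
Duty = $320,879.99 × 18.5% = $59,362.80.
Line 2 (7929.88, Hesador, 2,357 kg, $468,076.63):
Base rate for 7929.88 is 16.5%.
Duty = $468,076.63 × 16.5% = $77,232.64.
Line 3 (7380.57, Casador, 1,682 units, $409,365.16):
Base rate for 7380.57 is 18%.
Origin Casador qualifies under the Drenoria–Casador agreement and 7380.57 is covered: preferential rate Free applies instead.
The additional-duty order on 7380.57 targets Loristan, not Casador; it does not apply.
Duty = $409,365.16 × 0% = $0.00.
Total = $59,362.80 + $77,232.64 + $0.00 = $136,595.44.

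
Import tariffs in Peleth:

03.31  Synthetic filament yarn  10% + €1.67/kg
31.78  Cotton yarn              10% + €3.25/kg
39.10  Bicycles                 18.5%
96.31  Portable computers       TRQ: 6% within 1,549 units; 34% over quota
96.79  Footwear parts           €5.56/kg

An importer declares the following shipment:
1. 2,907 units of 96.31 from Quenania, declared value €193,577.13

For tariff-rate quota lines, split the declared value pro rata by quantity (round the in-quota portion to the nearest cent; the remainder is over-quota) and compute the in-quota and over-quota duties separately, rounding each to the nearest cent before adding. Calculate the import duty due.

€36,934.80

Line 1 (96.31, Quenania, 2,907 units, €193,577.13):
Code 96.31 is under a tariff-rate quota (threshold 1,549 units). In-quota: 1,549 units at 6%; over-quota: 1,358 units at 34%.
Pro-rata value split: in-quota = €193,577.13 × 1,549/2,907 = €103,147.91; over-quota = €193,577.13 − €103,147.91 = €90,429.22.
In-quota duty = €103,147.91 × 6% = €6,188.87. Over-quota duty = €90,429.22 × 34% = €30,745.93.
Line duty = €6,188.87 + €30,745.93 = €36,934.80.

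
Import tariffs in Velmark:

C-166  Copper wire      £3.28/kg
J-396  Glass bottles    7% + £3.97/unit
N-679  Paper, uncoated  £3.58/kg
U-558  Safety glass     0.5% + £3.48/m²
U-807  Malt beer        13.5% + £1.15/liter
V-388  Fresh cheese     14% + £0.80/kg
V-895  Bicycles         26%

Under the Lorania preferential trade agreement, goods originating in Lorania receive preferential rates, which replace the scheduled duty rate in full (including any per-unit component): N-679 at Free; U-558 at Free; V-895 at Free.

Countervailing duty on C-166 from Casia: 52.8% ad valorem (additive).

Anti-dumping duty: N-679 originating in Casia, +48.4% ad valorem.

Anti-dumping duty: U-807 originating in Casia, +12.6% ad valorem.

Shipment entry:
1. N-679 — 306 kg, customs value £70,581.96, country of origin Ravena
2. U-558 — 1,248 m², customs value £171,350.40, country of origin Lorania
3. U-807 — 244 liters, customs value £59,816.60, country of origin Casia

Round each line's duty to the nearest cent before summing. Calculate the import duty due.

£16,988.21

Line 1 (N-679, Ravena, 306 kg, £70,581.96):
Base rate for N-679 is £3.58/kg.
N-679 has an FTA preferential rate, but origin Ravena is not Lorania; base rate stands.
The additional-duty order on N-679 targets Casia, not Ravena; it does not apply.
Duty = 306 × £3.58 = £1,095.48.
Line 2 (U-558, Lorania, 1,248 m², £171,350.40):
Base rate for U-558 is 0.5% + £3.48/m².
Origin Lorania qualifies under the Velmark–Lorania agreement and U-558 is covered: preferential rate Free applies instead.
Duty = £171,350.40 × 0% = £0.00.
Line 3 (U-807, Casia, 244 liters, £59,816.60):
Base rate for U-807 is 13.5% + £1.15/liter.
Additional duty on U-807 from Casia: +12.6%. Applied ad valorem rate: 13.5% + 12.6% = 26.1%.
Duty = £59,816.60 × 26.1% + 244 × £1.15 = £15,892.73.
Total = £1,095.48 + £0.00 + £15,892.73 = £16,988.21.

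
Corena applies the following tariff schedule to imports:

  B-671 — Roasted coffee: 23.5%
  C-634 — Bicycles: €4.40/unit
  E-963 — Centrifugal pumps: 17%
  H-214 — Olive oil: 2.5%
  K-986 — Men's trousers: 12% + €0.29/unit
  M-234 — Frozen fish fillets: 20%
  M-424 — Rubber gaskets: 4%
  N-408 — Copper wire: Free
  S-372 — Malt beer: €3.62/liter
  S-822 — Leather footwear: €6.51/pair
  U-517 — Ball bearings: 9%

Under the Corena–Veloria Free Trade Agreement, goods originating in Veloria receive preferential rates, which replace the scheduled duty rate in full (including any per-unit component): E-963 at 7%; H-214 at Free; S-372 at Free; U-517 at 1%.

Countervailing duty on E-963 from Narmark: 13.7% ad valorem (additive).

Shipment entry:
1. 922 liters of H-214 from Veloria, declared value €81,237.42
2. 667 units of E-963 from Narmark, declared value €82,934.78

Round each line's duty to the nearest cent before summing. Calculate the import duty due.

€25,460.98

Line 1 (H-214, Veloria, 922 liters, €81,237.42):
Base rate for H-214 is 2.5%.
Origin Veloria qualifies under the Corena–Veloria agreement and H-214 is covered: preferential rate Free applies instead.
Duty = €81,237.42 × 0% = €0.00.
Line 2 (E-963, Narmark, 667 units, €82,934.78):
Base rate for E-963 is 17%.
E-963 has an FTA preferential rate, but origin Narmark is not Veloria; base rate stands.
Additional duty on E-963 from Narmark: +13.7%. Applied ad valorem rate: 17% + 13.7% = 30.7%.
Duty = €82,934.78 × 30.7% = €25,460.98.
Total = €0.00 + €25,460.98 = €25,460.98.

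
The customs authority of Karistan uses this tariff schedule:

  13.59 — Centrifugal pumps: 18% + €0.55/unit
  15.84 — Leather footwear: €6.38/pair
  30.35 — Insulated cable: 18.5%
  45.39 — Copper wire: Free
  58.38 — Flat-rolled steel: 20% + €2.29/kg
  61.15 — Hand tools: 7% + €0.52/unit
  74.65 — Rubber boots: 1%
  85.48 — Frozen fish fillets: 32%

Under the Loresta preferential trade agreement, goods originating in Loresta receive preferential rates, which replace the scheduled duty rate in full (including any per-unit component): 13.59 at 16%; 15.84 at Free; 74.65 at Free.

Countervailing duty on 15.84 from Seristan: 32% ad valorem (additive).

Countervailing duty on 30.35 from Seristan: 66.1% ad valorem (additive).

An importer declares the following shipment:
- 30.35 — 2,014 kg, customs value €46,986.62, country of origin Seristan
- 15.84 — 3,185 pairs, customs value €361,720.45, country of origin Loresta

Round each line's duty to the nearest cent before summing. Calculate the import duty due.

€39,750.68

Line 1 (30.35, Seristan, 2,014 kg, €46,986.62):
Base rate for 30.35 is 18.5%.
Additional duty on 30.35 from Seristan: +66.1%. Applied ad valorem rate: 18.5% + 66.1% = 84.6%.
Duty = €46,986.62 × 84.6% = €39,750.68.
Line 2 (15.84, Loresta, 3,185 pairs, €361,720.45):
Base rate for 15.84 is €6.38/pair.
Origin Loresta qualifies under the Karistan–Loresta agreement and 15.84 is covered: preferential rate Free applies instead.
The additional-duty order on 15.84 targets Seristan, not Loresta; it does not apply.
Duty = €361,720.45 × 0% = €0.00.
Total = €39,750.68 + €0.00 = €39,750.68.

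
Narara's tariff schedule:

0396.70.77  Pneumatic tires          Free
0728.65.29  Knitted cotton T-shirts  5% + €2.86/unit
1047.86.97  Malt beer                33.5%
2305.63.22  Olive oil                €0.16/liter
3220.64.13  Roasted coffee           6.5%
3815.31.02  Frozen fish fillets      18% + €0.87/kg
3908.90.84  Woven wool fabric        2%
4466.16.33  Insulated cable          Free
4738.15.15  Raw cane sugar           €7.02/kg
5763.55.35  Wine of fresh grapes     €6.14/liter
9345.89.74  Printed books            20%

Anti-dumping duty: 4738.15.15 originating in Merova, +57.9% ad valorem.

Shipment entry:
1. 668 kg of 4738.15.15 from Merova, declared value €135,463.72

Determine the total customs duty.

€83,122.85

Line 1 (4738.15.15, Merova, 668 kg, €135,463.72):
Base rate for 4738.15.15 is €7.02/kg.
Additional duty on 4738.15.15 from Merova: +57.9% ad valorem. Applied ad valorem rate = 57.9%.
Duty = €135,463.72 × 57.9% + 668 × €7.02 = €83,122.85.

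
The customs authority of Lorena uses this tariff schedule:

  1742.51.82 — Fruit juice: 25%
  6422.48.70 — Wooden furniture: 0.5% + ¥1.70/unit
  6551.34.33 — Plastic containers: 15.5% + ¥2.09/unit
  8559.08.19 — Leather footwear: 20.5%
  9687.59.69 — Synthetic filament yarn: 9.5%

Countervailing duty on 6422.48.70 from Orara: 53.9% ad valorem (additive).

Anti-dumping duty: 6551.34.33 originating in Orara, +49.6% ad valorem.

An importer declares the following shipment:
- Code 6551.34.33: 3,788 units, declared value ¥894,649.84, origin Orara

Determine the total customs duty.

¥590,333.97

Line 1 (6551.34.33, Orara, 3,788 units, ¥894,649.84):
Base rate for 6551.34.33 is 15.5% + ¥2.09/unit.
Additional duty on 6551.34.33 from Orara: +49.6%. Applied ad valorem rate: 15.5% + 49.6% = 65.1%.
Duty = ¥894,649.84 × 65.1% + 3,788 × ¥2.09 = ¥590,333.97.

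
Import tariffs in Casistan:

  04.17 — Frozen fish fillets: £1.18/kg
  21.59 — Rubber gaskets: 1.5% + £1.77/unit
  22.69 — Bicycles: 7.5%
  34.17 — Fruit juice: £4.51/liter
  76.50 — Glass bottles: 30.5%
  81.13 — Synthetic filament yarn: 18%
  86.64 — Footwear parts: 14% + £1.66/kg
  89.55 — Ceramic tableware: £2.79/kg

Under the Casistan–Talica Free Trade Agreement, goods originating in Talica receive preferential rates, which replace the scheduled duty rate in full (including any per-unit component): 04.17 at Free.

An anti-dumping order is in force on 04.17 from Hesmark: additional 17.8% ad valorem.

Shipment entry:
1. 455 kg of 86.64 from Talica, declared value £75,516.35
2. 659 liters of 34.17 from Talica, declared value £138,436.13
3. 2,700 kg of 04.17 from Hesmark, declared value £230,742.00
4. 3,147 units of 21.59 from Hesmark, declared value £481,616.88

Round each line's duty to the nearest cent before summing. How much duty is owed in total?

£71,352.20

Line 1 (86.64, Talica, 455 kg, £75,516.35):
Base rate for 86.64 is 14% + £1.66/kg.
Origin Talica is the FTA partner but 86.64 is not on the preference list; base rate stands.
Duty = £75,516.35 × 14% + 455 × £1.66 = £11,327.59.
Line 2 (34.17, Talica, 659 liters, £138,436.13):
Base rate for 34.17 is £4.51/liter.
Origin Talica is the FTA partner but 34.17 is not on the preference list; base rate stands.
Duty = 659 × £4.51 = £2,972.09.
Line 3 (04.17, Hesmark, 2,700 kg, £230,742.00):
Base rate for 04.17 is £1.18/kg.
04.17 has an FTA preferential rate, but origin Hesmark is not Talica; base rate stands.
Additional duty on 04.17 from Hesmark: +17.8% ad valorem. Applied ad valorem rate = 17.8%.
Duty = £230,742.00 × 17.8% + 2,700 × £1.18 = £44,258.08.
Line 4 (21.59, Hesmark, 3,147 units, £481,616.88):
Base rate for 21.59 is 1.5% + £1.77/unit.
Duty = £481,616.88 × 1.5% + 3,147 × £1.77 = £12,794.44.
Total = £11,327.59 + £2,972.09 + £44,258.08 + £12,794.44 = £71,352.20.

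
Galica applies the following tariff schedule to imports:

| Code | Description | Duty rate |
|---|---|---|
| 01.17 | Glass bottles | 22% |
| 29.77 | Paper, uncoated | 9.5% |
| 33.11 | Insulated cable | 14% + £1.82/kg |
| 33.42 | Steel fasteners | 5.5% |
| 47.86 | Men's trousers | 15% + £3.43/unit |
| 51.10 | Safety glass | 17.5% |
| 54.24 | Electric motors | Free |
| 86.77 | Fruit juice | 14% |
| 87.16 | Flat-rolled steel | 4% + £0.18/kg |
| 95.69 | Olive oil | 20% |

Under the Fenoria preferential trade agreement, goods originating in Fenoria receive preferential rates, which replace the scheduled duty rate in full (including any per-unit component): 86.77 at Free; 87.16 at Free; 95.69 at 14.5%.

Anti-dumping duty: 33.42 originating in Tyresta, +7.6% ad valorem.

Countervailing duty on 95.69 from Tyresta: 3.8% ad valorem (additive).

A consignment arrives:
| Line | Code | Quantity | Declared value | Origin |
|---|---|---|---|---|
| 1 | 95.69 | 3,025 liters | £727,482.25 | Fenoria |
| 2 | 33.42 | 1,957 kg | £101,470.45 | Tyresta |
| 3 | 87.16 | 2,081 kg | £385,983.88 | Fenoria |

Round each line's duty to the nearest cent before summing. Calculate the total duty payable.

£118,777.56

Line 1 (95.69, Fenoria, 3,025 liters, £727,482.25):
Base rate for 95.69 is 20%.
Origin Fenoria qualifies under the Galica–Fenoria agreement and 95.69 is covered: preferential rate 14.5% applies instead.
The additional-duty order on 95.69 targets Tyresta, not Fenoria; it does not apply.
Duty = £727,482.25 × 14.5% = £105,484.93.
Line 2 (33.42, Tyresta, 1,957 kg, £101,470.45):
Base rate for 33.42 is 5.5%.
Additional duty on 33.42 from Tyresta: +7.6%. Applied ad valorem rate: 5.5% + 7.6% = 13.1%.
Duty = £101,470.45 × 13.1% = £13,292.63.
Line 3 (87.16, Fenoria, 2,081 kg, £385,983.88):
Base rate for 87.16 is 4% + £0.18/kg.
Origin Fenoria qualifies under the Galica–Fenoria agreement and 87.16 is covered: preferential rate Free applies instead.
Duty = £385,983.88 × 0% = £0.00.
Total = £105,484.93 + £13,292.63 + £0.00 = £118,777.56.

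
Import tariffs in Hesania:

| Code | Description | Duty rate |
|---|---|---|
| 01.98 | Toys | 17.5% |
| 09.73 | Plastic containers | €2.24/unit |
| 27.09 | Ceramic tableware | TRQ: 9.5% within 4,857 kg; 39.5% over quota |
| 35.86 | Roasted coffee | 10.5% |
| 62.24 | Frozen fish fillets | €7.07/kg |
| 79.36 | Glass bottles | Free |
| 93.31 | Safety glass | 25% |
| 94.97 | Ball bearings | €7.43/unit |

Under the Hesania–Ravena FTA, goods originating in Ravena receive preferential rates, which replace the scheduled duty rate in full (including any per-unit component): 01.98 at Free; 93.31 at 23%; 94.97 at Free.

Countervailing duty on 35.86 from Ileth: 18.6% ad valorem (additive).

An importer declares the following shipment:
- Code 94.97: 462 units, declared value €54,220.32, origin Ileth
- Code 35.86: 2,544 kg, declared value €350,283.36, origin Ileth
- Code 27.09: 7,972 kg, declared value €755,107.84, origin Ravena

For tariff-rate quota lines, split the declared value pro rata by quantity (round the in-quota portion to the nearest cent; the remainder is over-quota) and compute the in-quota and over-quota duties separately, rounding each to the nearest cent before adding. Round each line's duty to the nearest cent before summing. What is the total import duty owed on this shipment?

Line 1 (94.97, Ileth, 462 units, €54,220.32):
Base rate for 94.97 is €7.43/unit.
94.97 has an FTA preferential rate, but origin Ileth is not Ravena; base rate stands.
Duty = 462 × €7.43 = €3,432.66.
Line 2 (35.86, Ileth, 2,544 kg, €350,283.36):
Base rate for 35.86 is 10.5%.
Additional duty on 35.86 from Ileth: +18.6%. Applied ad valorem rate: 10.5% + 18.6% = 29.1%.
Duty = €350,283.36 × 29.1% = €101,932.46.
Line 3 (27.09, Ravena, 7,972 kg, €755,107.84):
Code 27.09 is under a tariff-rate quota (threshold 4,857 kg). In-quota: 4,857 kg at 9.5%; over-quota: 3,115 kg at 39.5%.
Pro-rata value split: in-quota = €755,107.84 × 4,857/7,972 = €460,055.04; over-quota = €755,107.84 − €460,055.04 = €295,052.80.
In-quota duty = €460,055.04 × 9.5% = €43,705.23. Over-quota duty = €295,052.80 × 39.5% = €116,545.86.
Line duty = €43,705.23 + €116,545.86 = €160,251.09.
Total = €3,432.66 + €101,932.46 + €160,251.09 = €265,616.21.

€265,616.21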